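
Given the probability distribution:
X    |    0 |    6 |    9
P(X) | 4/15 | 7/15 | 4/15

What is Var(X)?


E[X] = 26/5
E[X²] = 192/5
Var(X) = E[X²] - (E[X])² = 192/5 - 676/25 = 284/25

Var(X) = 284/25 ≈ 11.3600


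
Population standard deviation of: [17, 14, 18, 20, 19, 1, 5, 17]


Mean = 111/8
  (17-111/8)²=625/64
  (14-111/8)²=1/64
  (18-111/8)²=1089/64
  (20-111/8)²=2401/64
  (19-111/8)²=1681/64
  (1-111/8)²=10609/64
  (5-111/8)²=5041/64
  (17-111/8)²=625/64
Σ(x-μ)² = 2759/8
σ² = (2759/8)/8 = 2759/64

σ = √(2759/64) ≈ 6.5658


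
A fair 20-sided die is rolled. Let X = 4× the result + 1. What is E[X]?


E[die] = (1+20)/2 = 21/2
E[X] = 4×21/2 + 1 = 43

E[X] = 43


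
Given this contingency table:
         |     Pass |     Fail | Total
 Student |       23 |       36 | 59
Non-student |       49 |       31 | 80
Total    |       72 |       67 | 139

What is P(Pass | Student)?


P(Pass | Student) = 23/(23+36) = 23/59

P(Pass|Student) = 23/59 ≈ 38.98%


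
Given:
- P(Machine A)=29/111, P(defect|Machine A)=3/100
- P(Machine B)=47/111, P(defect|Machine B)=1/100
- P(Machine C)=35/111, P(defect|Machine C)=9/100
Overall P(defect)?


P(B) = Σ P(B|Aᵢ)×P(Aᵢ)
  3/100×29/111 = 29/3700
  1/100×47/111 = 47/11100
  9/100×35/111 = 21/740
Sum = 449/11100

P(defect) = 449/11100 ≈ 4.05%


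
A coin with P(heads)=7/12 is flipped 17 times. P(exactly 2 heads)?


Binomial: P(X=2) = C(17,2)×p^2×(1-p)^15
= 136 × 49/144 × 30517578125/15407021574586368 = 25421142578125/277326388342554624

P(X=2) = 25421142578125/277326388342554624 ≈ 0.01%


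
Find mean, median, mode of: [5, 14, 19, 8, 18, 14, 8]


Sorted: [5, 8, 8, 14, 14, 18, 19]
Mean = 86/7
Median = 14
Freq: {5: 1, 14: 2, 19: 1, 8: 2, 18: 1}
Mode: [8, 14]

Mean=86/7, Median=14, Mode=[8, 14]


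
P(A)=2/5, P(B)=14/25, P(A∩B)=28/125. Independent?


P(A)×P(B) = 28/125
P(A∩B) = 28/125
Equal ✓ → Independent

Yes, independent


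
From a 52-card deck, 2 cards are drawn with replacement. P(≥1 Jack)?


P(not a Jack) = 48/52 = 12/13
P(none in 2 draws) = (12/13)^2 = 144/169
P(≥1 Jack) = 1 - 144/169 = 25/169

P = 25/169 ≈ 14.79%


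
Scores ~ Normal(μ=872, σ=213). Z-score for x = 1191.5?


z = (x - μ)/σ = (1191.5 - 872)/213 = 1.5

z = 1.5


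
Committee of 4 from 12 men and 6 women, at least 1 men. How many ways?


Count by #men:
  1M,3W: C(12,1)×C(6,3)=240
  2M,2W: C(12,2)×C(6,2)=990
  3M,1W: C(12,3)×C(6,1)=1320
  4M,0W: C(12,4)×C(6,0)=495
Total = 3045

3045


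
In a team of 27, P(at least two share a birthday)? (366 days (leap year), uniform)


P(all different) = Π(366-i)/366 for i=0..26
= 0.374173
P(match) = 1 - 0.374173 = 0.625827

P ≈ 0.6258 ≈ 62.58%


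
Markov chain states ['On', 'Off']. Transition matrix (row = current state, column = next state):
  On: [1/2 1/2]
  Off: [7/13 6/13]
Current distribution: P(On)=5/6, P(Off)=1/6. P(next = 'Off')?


P(next=Off) = Σᵢ P(now=i)×P(i→Off)
= 5/6×1/2 + 1/6×6/13
= 5/12 + 1/13 = 77/156

P = 77/156 ≈ 0.4936


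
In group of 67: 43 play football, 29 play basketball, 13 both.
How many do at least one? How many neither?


|A∪B| = 43+29-13 = 59
Neither = 67-59 = 8

At least one: 59; Neither: 8


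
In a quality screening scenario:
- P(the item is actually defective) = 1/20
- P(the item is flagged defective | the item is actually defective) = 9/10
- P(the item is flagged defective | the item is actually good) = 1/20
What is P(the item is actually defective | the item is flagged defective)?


Using Bayes' theorem:
P(A|B) = P(B|A)·P(A) / P(B)

P(the item is flagged defective) = 9/10 × 1/20 + 1/20 × 19/20
= 9/200 + 19/400 = 37/400

P(the item is actually defective|the item is flagged defective) = (9/200) / (37/400) = 18/37

P(the item is actually defective|the item is flagged defective) = 18/37 ≈ 48.65%


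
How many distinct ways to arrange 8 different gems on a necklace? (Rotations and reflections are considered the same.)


Free circular arrangements: rotations and reflections both identified.
(n-1)!/2 = 7!/2 = 5040/2 = 2520

2520


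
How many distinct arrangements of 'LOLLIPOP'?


Letters: 8, freq: {'L': 3, 'O': 2, 'I': 1, 'P': 2}
8!/(3!×2!×1!×2!) = 40320/24 = 1680

1680


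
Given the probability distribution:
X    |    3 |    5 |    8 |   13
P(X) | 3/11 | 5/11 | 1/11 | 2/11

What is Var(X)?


E[X] = 68/11
E[X²] = 554/11
Var(X) = E[X²] - (E[X])² = 554/11 - 4624/121 = 1470/121

Var(X) = 1470/121 ≈ 12.1488


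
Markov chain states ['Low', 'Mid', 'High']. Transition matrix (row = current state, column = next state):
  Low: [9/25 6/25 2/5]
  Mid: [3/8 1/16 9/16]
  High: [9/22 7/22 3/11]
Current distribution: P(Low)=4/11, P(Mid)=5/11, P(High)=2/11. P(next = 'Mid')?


P(next=Mid) = Σᵢ P(now=i)×P(i→Mid)
= 4/11×6/25 + 5/11×1/16 + 2/11×7/22
= 24/275 + 5/176 + 7/121 = 8399/48400

P = 8399/48400 ≈ 0.1735


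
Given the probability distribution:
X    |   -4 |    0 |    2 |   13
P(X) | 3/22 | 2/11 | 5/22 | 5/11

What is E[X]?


E[X] = Σ x·P(X=x)
= (-4)×(3/22) + (0)×(2/11) + (2)×(5/22) + (13)×(5/11)
= 64/11

E[X] = 64/11


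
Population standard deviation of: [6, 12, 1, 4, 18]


Mean = 41/5
  (6-41/5)²=121/25
  (12-41/5)²=361/25
  (1-41/5)²=1296/25
  (4-41/5)²=441/25
  (18-41/5)²=2401/25
Σ(x-μ)² = 924/5
σ² = (924/5)/5 = 924/25

σ = √(924/25) ≈ 6.0795


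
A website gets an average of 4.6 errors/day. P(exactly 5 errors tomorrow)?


Poisson(λ=4.6): P(X=5) = e^(-λ)×λ^k/k!
= e^(-4.6) × 4.6^5 / 5!
≈ 0.01005183574 × 2059.62976 / 120 ≈ 0.172526

P(X=5) ≈ 0.172526 ≈ 17.25%


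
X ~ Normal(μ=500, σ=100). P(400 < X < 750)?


z₁=(400-500)/100=-1.0, z₂=(750-500)/100=2.5
P = Φ(2.5) - Φ(-1.0) = 0.993790 - 0.158655 = 0.835135 ≈ 0.8351

P(400 < X < 750) ≈ 0.8351


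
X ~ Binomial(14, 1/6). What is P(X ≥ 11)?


P(X ≥ 11) = Σ P(X=i) for i=11..14
P(X=11) = 11375/19591041024
P(X=12) = 2275/78364164096
P(X=13) = 35/39182082048
P(X=14) = 1/78364164096
Sum = 23923/39182082048

P(X ≥ 11) = 23923/39182082048 ≈ 0.00%


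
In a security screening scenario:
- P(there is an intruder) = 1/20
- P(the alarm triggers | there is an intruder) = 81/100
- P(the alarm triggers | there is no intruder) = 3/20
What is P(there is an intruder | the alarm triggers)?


Using Bayes' theorem:
P(A|B) = P(B|A)·P(A) / P(B)

P(the alarm triggers) = 81/100 × 1/20 + 3/20 × 19/20
= 81/2000 + 57/400 = 183/1000

P(there is an intruder|the alarm triggers) = (81/2000) / (183/1000) = 27/122

P(there is an intruder|the alarm triggers) = 27/122 ≈ 22.13%


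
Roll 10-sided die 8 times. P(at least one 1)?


P(no 1)^8 = (9/10)^8 = 43046721/100000000
P(≥1) = 1 - 43046721/100000000 = 56953279/100000000

P = 56953279/100000000 ≈ 56.95%


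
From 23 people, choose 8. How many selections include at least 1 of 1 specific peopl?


Complement: C(23,8) - C(22,8) = 490314 - 319770 = 170544

170544


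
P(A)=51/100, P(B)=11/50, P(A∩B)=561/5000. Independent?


P(A)×P(B) = 561/5000
P(A∩B) = 561/5000
Equal ✓ → Independent

Yes, independent


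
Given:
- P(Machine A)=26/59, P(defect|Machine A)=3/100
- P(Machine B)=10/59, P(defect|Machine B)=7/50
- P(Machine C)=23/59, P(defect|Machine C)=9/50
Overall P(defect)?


P(B) = Σ P(B|Aᵢ)×P(Aᵢ)
  3/100×26/59 = 39/2950
  7/50×10/59 = 7/295
  9/50×23/59 = 207/2950
Sum = 158/1475

P(defect) = 158/1475 ≈ 10.71%


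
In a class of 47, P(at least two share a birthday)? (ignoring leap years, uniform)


P(all different) = Π(365-i)/365 for i=0..46
= 0.045226
P(match) = 1 - 0.045226 = 0.954774

P ≈ 0.9548 ≈ 95.48%


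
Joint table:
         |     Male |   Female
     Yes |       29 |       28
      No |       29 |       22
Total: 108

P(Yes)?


P(Yes) = (29+28)/108 = 57/108 = 19/36

P(Yes) = 19/36 ≈ 52.78%


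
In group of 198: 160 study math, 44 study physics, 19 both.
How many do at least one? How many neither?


|A∪B| = 160+44-19 = 185
Neither = 198-185 = 13

At least one: 185; Neither: 13


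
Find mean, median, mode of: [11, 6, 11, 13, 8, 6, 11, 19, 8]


Sorted: [6, 6, 8, 8, 11, 11, 11, 13, 19]
Mean = 93/9 = 31/3
Median = 11
Freq: {11: 3, 6: 2, 13: 1, 8: 2, 19: 1}
Mode: [11]

Mean=31/3, Median=11, Mode=11


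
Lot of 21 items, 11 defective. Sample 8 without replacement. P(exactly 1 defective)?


Hypergeometric: C(11,1)×C(10,7)/C(21,8)
= 11×120/203490 = 44/6783

P(X=1) = 44/6783 ≈ 0.65%


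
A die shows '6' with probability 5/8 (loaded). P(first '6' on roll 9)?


Geometric: P(X=9) = (1-p)^(k-1)×p = (3/8)^8×5/8 = 32805/134217728

P(X=9) = 32805/134217728 ≈ 0.02%


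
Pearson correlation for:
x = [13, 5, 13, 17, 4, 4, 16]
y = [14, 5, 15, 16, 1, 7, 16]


n=7, Σx=72, Σy=74, Σxy=962, Σx²=940, Σy²=1008
r = (7×962 - 72×74)/√((7×940 - 72²)(7×1008 - 74²))
= 1406/√(1396×1580) = 1406/√2205680 ≈ 1406/1485.1532 ≈ 0.9467

r ≈ 0.9467


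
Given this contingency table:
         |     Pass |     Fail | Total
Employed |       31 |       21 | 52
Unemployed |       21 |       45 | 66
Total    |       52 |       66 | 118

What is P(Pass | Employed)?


P(Pass | Employed) = 31/(31+21) = 31/52

P(Pass|Employed) = 31/52 ≈ 59.62%


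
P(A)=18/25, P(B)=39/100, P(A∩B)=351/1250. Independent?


P(A)×P(B) = 351/1250
P(A∩B) = 351/1250
Equal ✓ → Independent

Yes, independent


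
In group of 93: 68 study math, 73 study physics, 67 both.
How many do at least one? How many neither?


|A∪B| = 68+73-67 = 74
Neither = 93-74 = 19

At least one: 74; Neither: 19


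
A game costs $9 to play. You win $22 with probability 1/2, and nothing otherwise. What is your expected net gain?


E[gain] = (22-9)×1/2 + (-9)×1/2
= 13/2 - 9/2 = 2

Expected net gain = $2 ≈ $2.00


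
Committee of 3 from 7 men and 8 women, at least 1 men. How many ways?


Count by #men:
  1M,2W: C(7,1)×C(8,2)=196
  2M,1W: C(7,2)×C(8,1)=168
  3M,0W: C(7,3)×C(8,0)=35
Total = 399

399


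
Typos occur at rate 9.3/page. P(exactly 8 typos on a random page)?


Poisson(λ=9.3): P(X=8) = e^(-λ)×λ^k/k!
= e^(-9.3) × 9.3^8 / 8!
≈ 9.142423148e-05 × 55958180.9665 / 40320 ≈ 0.126883

P(X=8) ≈ 0.126883 ≈ 12.69%


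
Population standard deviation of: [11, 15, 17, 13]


Mean = 56/4 = 14
  (11-14)²=9
  (15-14)²=1
  (17-14)²=9
  (13-14)²=1
Σ(x-μ)² = 20
σ² = 20/4 = 5

σ = √(5) ≈ 2.2361


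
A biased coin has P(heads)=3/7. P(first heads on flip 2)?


Geometric: P(X=2) = (1-p)^(k-1)×p = (4/7)^1×3/7 = 12/49

P(X=2) = 12/49 ≈ 24.49%


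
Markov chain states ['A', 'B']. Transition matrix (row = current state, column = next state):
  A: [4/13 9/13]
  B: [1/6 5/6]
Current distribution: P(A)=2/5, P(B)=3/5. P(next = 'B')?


P(next=B) = Σᵢ P(now=i)×P(i→B)
= 2/5×9/13 + 3/5×5/6
= 18/65 + 1/2 = 101/130

P = 101/130 ≈ 0.7769


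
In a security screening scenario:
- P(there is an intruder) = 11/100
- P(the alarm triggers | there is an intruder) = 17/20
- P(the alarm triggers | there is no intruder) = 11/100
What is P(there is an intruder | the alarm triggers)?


Using Bayes' theorem:
P(A|B) = P(B|A)·P(A) / P(B)

P(the alarm triggers) = 17/20 × 11/100 + 11/100 × 89/100
= 187/2000 + 979/10000 = 957/5000

P(there is an intruder|the alarm triggers) = (187/2000) / (957/5000) = 85/174

P(there is an intruder|the alarm triggers) = 85/174 ≈ 48.85%


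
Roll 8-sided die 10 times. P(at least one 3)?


P(no 3)^10 = (7/8)^10 = 282475249/1073741824
P(≥1) = 1 - 282475249/1073741824 = 791266575/1073741824

P = 791266575/1073741824 ≈ 73.69%


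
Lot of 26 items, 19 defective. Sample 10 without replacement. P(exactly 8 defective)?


Hypergeometric: C(19,8)×C(7,2)/C(26,10)
= 75582×21/5311735 = 378/1265

P(X=8) = 378/1265 ≈ 29.88%


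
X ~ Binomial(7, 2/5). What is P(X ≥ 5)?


P(X ≥ 5) = Σ P(X=i) for i=5..7
P(X=5) = 6048/78125
P(X=6) = 1344/78125
P(X=7) = 128/78125
Sum = 1504/15625

P(X ≥ 5) = 1504/15625 ≈ 9.63%


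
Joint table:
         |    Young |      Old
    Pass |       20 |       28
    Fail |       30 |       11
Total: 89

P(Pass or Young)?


P(Pass∨Young) = P(Pass) + P(Young) - P(Pass∧Young)
= (48 + 50 - 20)/89 = 78/89

P = 78/89 ≈ 87.64%


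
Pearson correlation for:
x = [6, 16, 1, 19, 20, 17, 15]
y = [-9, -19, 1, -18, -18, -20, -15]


n=7, Σx=94, Σy=-98, Σxy=-1624, Σx²=1568, Σy²=1716
r = (7×(-1624) - 94×(-98))/√((7×1568 - 94²)(7×1716 - (-98)²))
= -2156/√(2140×2408) = -2156/√5153120 ≈ -2156/2270.0485 ≈ -0.9498

r ≈ -0.9498


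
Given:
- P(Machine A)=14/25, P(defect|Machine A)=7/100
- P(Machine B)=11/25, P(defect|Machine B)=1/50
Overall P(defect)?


P(B) = Σ P(B|Aᵢ)×P(Aᵢ)
  7/100×14/25 = 49/1250
  1/50×11/25 = 11/1250
Sum = 6/125

P(defect) = 6/125 ≈ 4.80%


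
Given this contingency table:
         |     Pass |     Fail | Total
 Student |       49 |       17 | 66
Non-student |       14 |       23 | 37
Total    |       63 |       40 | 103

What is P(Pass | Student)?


P(Pass | Student) = 49/(49+17) = 49/66

P(Pass|Student) = 49/66 ≈ 74.24%


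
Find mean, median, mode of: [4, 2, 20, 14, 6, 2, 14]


Sorted: [2, 2, 4, 6, 14, 14, 20]
Mean = 62/7
Median = 6
Freq: {4: 1, 2: 2, 20: 1, 14: 2, 6: 1}
Mode: [2, 14]

Mean=62/7, Median=6, Mode=[2, 14]


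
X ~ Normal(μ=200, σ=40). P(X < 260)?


z = (260-200)/40 = 1.5
P(Z < 1.5) = 0.9332

P(X < 260) ≈ 0.9332


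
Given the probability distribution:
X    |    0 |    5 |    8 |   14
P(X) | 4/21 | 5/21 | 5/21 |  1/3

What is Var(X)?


E[X] = 163/21
E[X²] = 1817/21
Var(X) = E[X²] - (E[X])² = 1817/21 - 26569/441 = 11588/441

Var(X) = 11588/441 ≈ 26.2766


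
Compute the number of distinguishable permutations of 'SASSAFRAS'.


Letters: 9, freq: {'S': 4, 'A': 3, 'F': 1, 'R': 1}
9!/(4!×3!×1!×1!) = 362880/144 = 2520

2520


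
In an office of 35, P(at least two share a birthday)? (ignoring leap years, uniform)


P(all different) = Π(365-i)/365 for i=0..34
= 0.185617
P(match) = 1 - 0.185617 = 0.814383

P ≈ 0.8144 ≈ 81.44%


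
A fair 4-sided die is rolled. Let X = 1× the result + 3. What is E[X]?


E[die] = (1+4)/2 = 5/2
E[X] = 1×5/2 + 3 = 11/2

E[X] = 11/2


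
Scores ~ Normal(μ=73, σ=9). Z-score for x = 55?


z = (x - μ)/σ = (55 - 73)/9 = -2.0

z = -2.0


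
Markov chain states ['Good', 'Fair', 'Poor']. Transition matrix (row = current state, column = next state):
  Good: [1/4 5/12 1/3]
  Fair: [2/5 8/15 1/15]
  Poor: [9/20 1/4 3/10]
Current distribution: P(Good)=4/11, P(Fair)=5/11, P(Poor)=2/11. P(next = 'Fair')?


P(next=Fair) = Σᵢ P(now=i)×P(i→Fair)
= 4/11×5/12 + 5/11×8/15 + 2/11×1/4
= 5/33 + 8/33 + 1/22 = 29/66

P = 29/66 ≈ 0.4394


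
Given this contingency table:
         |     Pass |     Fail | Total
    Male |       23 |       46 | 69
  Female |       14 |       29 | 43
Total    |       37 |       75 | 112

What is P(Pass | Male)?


P(Pass | Male) = 23/(23+46) = 23/69 = 1/3

P(Pass|Male) = 1/3 ≈ 33.33%


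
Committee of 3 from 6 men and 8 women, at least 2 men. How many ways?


Count by #men:
  2M,1W: C(6,2)×C(8,1)=120
  3M,0W: C(6,3)×C(8,0)=20
Total = 140

140


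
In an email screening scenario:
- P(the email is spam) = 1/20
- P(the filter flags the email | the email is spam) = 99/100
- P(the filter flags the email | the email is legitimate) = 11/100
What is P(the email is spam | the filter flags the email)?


Using Bayes' theorem:
P(A|B) = P(B|A)·P(A) / P(B)

P(the filter flags the email) = 99/100 × 1/20 + 11/100 × 19/20
= 99/2000 + 209/2000 = 77/500

P(the email is spam|the filter flags the email) = (99/2000) / (77/500) = 9/28

P(the email is spam|the filter flags the email) = 9/28 ≈ 32.14%


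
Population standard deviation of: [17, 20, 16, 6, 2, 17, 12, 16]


Mean = 106/8 = 53/4
  (17-53/4)²=225/16
  (20-53/4)²=729/16
  (16-53/4)²=121/16
  (6-53/4)²=841/16
  (2-53/4)²=2025/16
  (17-53/4)²=225/16
  (12-53/4)²=25/16
  (16-53/4)²=121/16
Σ(x-μ)² = 539/2
σ² = (539/2)/8 = 539/16

σ = √(539/16) ≈ 5.8041


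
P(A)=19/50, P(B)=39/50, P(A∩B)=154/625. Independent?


P(A)×P(B) = 741/2500
P(A∩B) = 154/625
Not equal → NOT independent

No, not independent


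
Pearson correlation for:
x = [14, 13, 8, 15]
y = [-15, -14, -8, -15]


n=4, Σx=50, Σy=-52, Σxy=-681, Σx²=654, Σy²=710
r = (4×(-681) - 50×(-52))/√((4×654 - 50²)(4×710 - (-52)²))
= -124/√(116×136) = -124/√15776 ≈ -124/125.6025 ≈ -0.9872

r ≈ -0.9872


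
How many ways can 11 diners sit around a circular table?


Circular arrangements of 11 distinct objects: fix one position to break rotational symmetry.
(n-1)! = 10! = 3628800

3628800


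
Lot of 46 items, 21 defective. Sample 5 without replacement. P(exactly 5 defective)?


Hypergeometric: C(21,5)×C(25,0)/C(46,5)
= 20349×1/1370754 = 323/21758

P(X=5) = 323/21758 ≈ 1.48%


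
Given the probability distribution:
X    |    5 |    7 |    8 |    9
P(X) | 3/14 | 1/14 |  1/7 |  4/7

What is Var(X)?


E[X] = 55/7
E[X²] = 450/7
Var(X) = E[X²] - (E[X])² = 450/7 - 3025/49 = 125/49

Var(X) = 125/49 ≈ 2.5510


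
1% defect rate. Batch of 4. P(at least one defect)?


P(all good) = (99/100)^4 = 96059601/100000000
P(≥1 defect) = 3940399/100000000

P = 3940399/100000000 ≈ 3.94%


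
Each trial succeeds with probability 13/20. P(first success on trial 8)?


Geometric: P(X=8) = (1-p)^(k-1)×p = (7/20)^7×13/20 = 10706059/25600000000

P(X=8) = 10706059/25600000000 ≈ 0.04%


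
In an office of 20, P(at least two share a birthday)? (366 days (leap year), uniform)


P(all different) = Π(366-i)/366 for i=0..19
= 0.589430
P(match) = 1 - 0.589430 = 0.410570

P ≈ 0.4106 ≈ 41.06%


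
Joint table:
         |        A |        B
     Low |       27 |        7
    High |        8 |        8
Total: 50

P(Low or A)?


P(Low∨A) = P(Low) + P(A) - P(Low∧A)
= (34 + 35 - 27)/50 = 42/50 = 21/25

P = 21/25 ≈ 84.00%


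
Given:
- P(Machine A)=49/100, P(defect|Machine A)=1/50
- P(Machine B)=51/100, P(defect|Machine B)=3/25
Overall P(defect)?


P(B) = Σ P(B|Aᵢ)×P(Aᵢ)
  1/50×49/100 = 49/5000
  3/25×51/100 = 153/2500
Sum = 71/1000

P(defect) = 71/1000 ≈ 7.10%


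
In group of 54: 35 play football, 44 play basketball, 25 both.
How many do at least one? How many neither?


|A∪B| = 35+44-25 = 54
Neither = 54-54 = 0

At least one: 54; Neither: 0


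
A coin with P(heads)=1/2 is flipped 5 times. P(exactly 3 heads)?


Binomial: P(X=3) = C(5,3)×p^3×(1-p)^2
= 10 × 1/8 × 1/4 = 5/16

P(X=3) = 5/16 ≈ 31.25%


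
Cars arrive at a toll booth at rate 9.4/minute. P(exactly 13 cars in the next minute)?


Poisson(λ=9.4): P(X=13) = e^(-λ)×λ^k/k!
= e^(-9.4) × 9.4^13 / 13!
≈ 8.272406556e-05 × 4.47365095925e+12 / 6227020800 ≈ 0.059431

P(X=13) ≈ 0.059431 ≈ 5.94%


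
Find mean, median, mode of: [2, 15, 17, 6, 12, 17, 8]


Sorted: [2, 6, 8, 12, 15, 17, 17]
Mean = 77/7 = 11
Median = 12
Freq: {2: 1, 15: 1, 17: 2, 6: 1, 12: 1, 8: 1}
Mode: [17]

Mean=11, Median=12, Mode=17


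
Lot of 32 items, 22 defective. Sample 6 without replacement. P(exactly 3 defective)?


Hypergeometric: C(22,3)×C(10,3)/C(32,6)
= 1540×120/906192 = 550/2697

P(X=3) = 550/2697 ≈ 20.39%


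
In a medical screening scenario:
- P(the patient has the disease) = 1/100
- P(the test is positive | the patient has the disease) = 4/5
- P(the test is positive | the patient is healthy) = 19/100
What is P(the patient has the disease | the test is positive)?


Using Bayes' theorem:
P(A|B) = P(B|A)·P(A) / P(B)

P(the test is positive) = 4/5 × 1/100 + 19/100 × 99/100
= 1/125 + 1881/10000 = 1961/10000

P(the patient has the disease|the test is positive) = (1/125) / (1961/10000) = 80/1961

P(the patient has the disease|the test is positive) = 80/1961 ≈ 4.08%


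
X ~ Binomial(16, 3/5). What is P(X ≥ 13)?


P(X ≥ 13) = Σ P(X=i) for i=13..16
P(X=13) = 1428513408/30517578125
P(X=14) = 459165024/30517578125
P(X=15) = 459165024/152587890625
P(X=16) = 43046721/152587890625
Sum = 1988120781/30517578125

P(X ≥ 13) = 1988120781/30517578125 ≈ 6.51%


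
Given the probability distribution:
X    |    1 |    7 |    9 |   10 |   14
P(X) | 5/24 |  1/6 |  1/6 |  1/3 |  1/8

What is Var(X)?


E[X] = 191/24
E[X²] = 1913/24
Var(X) = E[X²] - (E[X])² = 1913/24 - 36481/576 = 9431/576

Var(X) = 9431/576 ≈ 16.3733


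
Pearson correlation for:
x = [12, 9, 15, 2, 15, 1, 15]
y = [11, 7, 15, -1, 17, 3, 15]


n=7, Σx=69, Σy=67, Σxy=901, Σx²=905, Σy²=919
r = (7×901 - 69×67)/√((7×905 - 69²)(7×919 - 67²))
= 1684/√(1574×1944) = 1684/√3059856 ≈ 1684/1749.2444 ≈ 0.9627

r ≈ 0.9627


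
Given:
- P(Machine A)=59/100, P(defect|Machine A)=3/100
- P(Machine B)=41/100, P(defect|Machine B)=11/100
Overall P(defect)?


P(B) = Σ P(B|Aᵢ)×P(Aᵢ)
  3/100×59/100 = 177/10000
  11/100×41/100 = 451/10000
Sum = 157/2500

P(defect) = 157/2500 ≈ 6.28%


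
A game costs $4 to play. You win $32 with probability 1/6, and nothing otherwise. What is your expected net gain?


E[gain] = (32-4)×1/6 + (-4)×5/6
= 14/3 - 10/3 = 4/3

Expected net gain = $4/3 ≈ $1.33


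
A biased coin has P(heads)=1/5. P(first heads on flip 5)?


Geometric: P(X=5) = (1-p)^(k-1)×p = (4/5)^4×1/5 = 256/3125

P(X=5) = 256/3125 ≈ 8.19%


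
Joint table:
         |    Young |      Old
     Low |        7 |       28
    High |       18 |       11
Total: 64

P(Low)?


P(Low) = (7+28)/64 = 35/64

P(Low) = 35/64 ≈ 54.69%


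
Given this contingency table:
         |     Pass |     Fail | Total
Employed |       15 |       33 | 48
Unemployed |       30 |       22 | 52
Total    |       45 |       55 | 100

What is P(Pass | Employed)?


P(Pass | Employed) = 15/(15+33) = 15/48 = 5/16

P(Pass|Employed) = 5/16 ≈ 31.25%


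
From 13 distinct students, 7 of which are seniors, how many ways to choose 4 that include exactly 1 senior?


Choose 1 of the 7 seniors and 3 of the other 6 students:
C(7,1)×C(6,3) = 7×20 = 140

140


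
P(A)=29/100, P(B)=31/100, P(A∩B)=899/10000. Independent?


P(A)×P(B) = 899/10000
P(A∩B) = 899/10000
Equal ✓ → Independent

Yes, independent


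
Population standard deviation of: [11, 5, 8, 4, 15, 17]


Mean = 60/6 = 10
  (11-10)²=1
  (5-10)²=25
  (8-10)²=4
  (4-10)²=36
  (15-10)²=25
  (17-10)²=49
Σ(x-μ)² = 140
σ² = 140/6 = 70/3

σ = √(70/3) ≈ 4.8305


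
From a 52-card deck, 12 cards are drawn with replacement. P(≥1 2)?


P(not a 2) = 48/52 = 12/13
P(none in 12 draws) = (12/13)^12 = 8916100448256/23298085122481
P(≥1 2) = 1 - 8916100448256/23298085122481 = 14381984674225/23298085122481

P = 14381984674225/23298085122481 ≈ 61.73%


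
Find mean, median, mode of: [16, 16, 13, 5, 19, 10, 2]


Sorted: [2, 5, 10, 13, 16, 16, 19]
Mean = 81/7
Median = 13
Freq: {16: 2, 13: 1, 5: 1, 19: 1, 10: 1, 2: 1}
Mode: [16]

Mean=81/7, Median=13, Mode=16


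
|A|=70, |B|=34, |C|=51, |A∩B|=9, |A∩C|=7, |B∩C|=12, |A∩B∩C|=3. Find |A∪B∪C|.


|A∪B∪C| = 70+34+51-9-7-12+3 = 130

|A∪B∪C| = 130


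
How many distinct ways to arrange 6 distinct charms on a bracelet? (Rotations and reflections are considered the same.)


Free circular arrangements: rotations and reflections both identified.
(n-1)!/2 = 5!/2 = 120/2 = 60

60


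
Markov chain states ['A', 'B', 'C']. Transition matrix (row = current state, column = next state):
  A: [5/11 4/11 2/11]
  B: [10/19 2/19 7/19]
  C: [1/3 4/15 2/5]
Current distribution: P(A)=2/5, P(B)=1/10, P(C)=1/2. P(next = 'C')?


P(next=C) = Σᵢ P(now=i)×P(i→C)
= 2/5×2/11 + 1/10×7/19 + 1/2×2/5
= 4/55 + 7/190 + 1/5 = 647/2090

P = 647/2090 ≈ 0.3096


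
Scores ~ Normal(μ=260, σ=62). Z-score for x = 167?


z = (x - μ)/σ = (167 - 260)/62 = -1.5

z = -1.5


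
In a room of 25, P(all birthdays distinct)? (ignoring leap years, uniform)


P(all different) = Π(365-i)/365 for i=0..24
= (365/365)×(364/365)×...×(341/365)
= 0.431300

P ≈ 0.4313 ≈ 43.13%


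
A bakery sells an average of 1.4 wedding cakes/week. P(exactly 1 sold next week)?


Poisson(λ=1.4): P(X=1) = e^(-λ)×λ^k/k!
= e^(-1.4) × 1.4^1 / 1!
≈ 0.2465969639 × 1.4 / 1 ≈ 0.345236

P(X=1) ≈ 0.345236 ≈ 34.52%


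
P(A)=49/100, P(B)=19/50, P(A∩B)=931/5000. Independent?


P(A)×P(B) = 931/5000
P(A∩B) = 931/5000
Equal ✓ → Independent

Yes, independent


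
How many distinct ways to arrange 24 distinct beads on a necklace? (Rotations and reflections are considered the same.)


Free circular arrangements: rotations and reflections both identified.
(n-1)!/2 = 23!/2 = 25852016738884976640000/2 = 12926008369442488320000

12926008369442488320000


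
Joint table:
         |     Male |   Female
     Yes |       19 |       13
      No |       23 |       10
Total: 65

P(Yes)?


P(Yes) = (19+13)/65 = 32/65

P(Yes) = 32/65 ≈ 49.23%


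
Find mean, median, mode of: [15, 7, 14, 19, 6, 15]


Sorted: [6, 7, 14, 15, 15, 19]
Mean = 76/6 = 38/3
Median = 29/2
Freq: {15: 2, 7: 1, 14: 1, 19: 1, 6: 1}
Mode: [15]

Mean=38/3, Median=29/2, Mode=15


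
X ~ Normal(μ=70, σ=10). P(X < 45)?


z = (45-70)/10 = -2.5
P(Z < -2.5) = 0.0062

P(X < 45) ≈ 0.0062


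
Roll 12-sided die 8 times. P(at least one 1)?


P(no 1)^8 = (11/12)^8 = 214358881/429981696
P(≥1) = 1 - 214358881/429981696 = 215622815/429981696

P = 215622815/429981696 ≈ 50.15%


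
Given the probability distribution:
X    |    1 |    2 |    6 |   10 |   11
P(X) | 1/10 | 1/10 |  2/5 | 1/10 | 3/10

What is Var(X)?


E[X] = 7
E[X²] = 306/5
Var(X) = E[X²] - (E[X])² = 306/5 - 49 = 61/5

Var(X) = 61/5 ≈ 12.2000


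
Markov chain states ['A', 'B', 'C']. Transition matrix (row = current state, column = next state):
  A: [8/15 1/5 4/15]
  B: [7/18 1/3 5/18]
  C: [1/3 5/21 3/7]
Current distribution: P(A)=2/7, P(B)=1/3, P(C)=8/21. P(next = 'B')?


P(next=B) = Σᵢ P(now=i)×P(i→B)
= 2/7×1/5 + 1/3×1/3 + 8/21×5/21
= 2/35 + 1/9 + 40/441 = 571/2205

P = 571/2205 ≈ 0.2590


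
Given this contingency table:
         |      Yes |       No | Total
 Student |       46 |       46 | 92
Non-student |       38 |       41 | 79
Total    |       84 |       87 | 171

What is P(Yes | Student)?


P(Yes | Student) = 46/(46+46) = 46/92 = 1/2

P(Yes|Student) = 1/2 ≈ 50.00%


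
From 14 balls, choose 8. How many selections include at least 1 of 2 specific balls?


Complement: C(14,8) - C(12,8) = 3003 - 495 = 2508

2508


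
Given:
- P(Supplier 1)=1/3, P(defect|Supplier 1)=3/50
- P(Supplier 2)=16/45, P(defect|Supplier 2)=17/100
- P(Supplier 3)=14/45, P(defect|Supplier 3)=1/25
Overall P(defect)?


P(B) = Σ P(B|Aᵢ)×P(Aᵢ)
  3/50×1/3 = 1/50
  17/100×16/45 = 68/1125
  1/25×14/45 = 14/1125
Sum = 209/2250

P(defect) = 209/2250 ≈ 9.29%


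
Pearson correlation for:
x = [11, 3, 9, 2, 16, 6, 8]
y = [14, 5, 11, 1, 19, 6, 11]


n=7, Σx=55, Σy=67, Σxy=698, Σx²=571, Σy²=861
r = (7×698 - 55×67)/√((7×571 - 55²)(7×861 - 67²))
= 1201/√(972×1538) = 1201/√1494936 ≈ 1201/1222.6758 ≈ 0.9823

r ≈ 0.9823


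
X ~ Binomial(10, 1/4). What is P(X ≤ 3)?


P(X ≤ 3) = Σ P(X=i) for i=0..3
P(X=0) = 59049/1048576
P(X=1) = 98415/524288
P(X=2) = 295245/1048576
P(X=3) = 32805/131072
Sum = 203391/262144

P(X ≤ 3) = 203391/262144 ≈ 77.59%


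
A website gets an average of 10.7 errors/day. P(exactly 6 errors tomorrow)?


Poisson(λ=10.7): P(X=6) = e^(-λ)×λ^k/k!
= e^(-10.7) × 10.7^6 / 6!
≈ 2.254493791e-05 × 1500730.35185 / 720 ≈ 0.046991

P(X=6) ≈ 0.046991 ≈ 4.70%


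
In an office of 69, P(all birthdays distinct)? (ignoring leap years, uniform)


P(all different) = Π(365-i)/365 for i=0..68
= (365/365)×(364/365)×...×(297/365)
= 0.001036

P ≈ 0.0010 ≈ 0.10%


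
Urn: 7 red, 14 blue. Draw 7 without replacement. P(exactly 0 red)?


Hypergeometric: C(7,0)×C(14,7)/C(21,7)
= 1×3432/116280 = 143/4845

P(X=0) = 143/4845 ≈ 2.95%


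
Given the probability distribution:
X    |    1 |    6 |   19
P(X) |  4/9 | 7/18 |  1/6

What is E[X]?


E[X] = Σ x·P(X=x)
= (1)×(4/9) + (6)×(7/18) + (19)×(1/6)
= 107/18

E[X] = 107/18


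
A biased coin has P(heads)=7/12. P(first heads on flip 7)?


Geometric: P(X=7) = (1-p)^(k-1)×p = (5/12)^6×7/12 = 109375/35831808

P(X=7) = 109375/35831808 ≈ 0.31%


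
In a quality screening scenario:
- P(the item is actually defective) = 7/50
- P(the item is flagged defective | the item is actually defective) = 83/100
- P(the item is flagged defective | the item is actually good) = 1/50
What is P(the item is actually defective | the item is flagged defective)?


Using Bayes' theorem:
P(A|B) = P(B|A)·P(A) / P(B)

P(the item is flagged defective) = 83/100 × 7/50 + 1/50 × 43/50
= 581/5000 + 43/2500 = 667/5000

P(the item is actually defective|the item is flagged defective) = (581/5000) / (667/5000) = 581/667

P(the item is actually defective|the item is flagged defective) = 581/667 ≈ 87.11%


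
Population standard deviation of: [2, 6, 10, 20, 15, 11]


Mean = 64/6 = 32/3
  (2-32/3)²=676/9
  (6-32/3)²=196/9
  (10-32/3)²=4/9
  (20-32/3)²=784/9
  (15-32/3)²=169/9
  (11-32/3)²=1/9
Σ(x-μ)² = 610/3
σ² = (610/3)/6 = 305/9

σ = √(305/9) ≈ 5.8214


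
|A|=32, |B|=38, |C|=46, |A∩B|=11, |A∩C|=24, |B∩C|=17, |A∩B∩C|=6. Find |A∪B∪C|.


|A∪B∪C| = 32+38+46-11-24-17+6 = 70

|A∪B∪C| = 70


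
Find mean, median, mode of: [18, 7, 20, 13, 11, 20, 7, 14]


Sorted: [7, 7, 11, 13, 14, 18, 20, 20]
Mean = 110/8 = 55/4
Median = 27/2
Freq: {18: 1, 7: 2, 20: 2, 13: 1, 11: 1, 14: 1}
Mode: [7, 20]

Mean=55/4, Median=27/2, Mode=[7, 20]


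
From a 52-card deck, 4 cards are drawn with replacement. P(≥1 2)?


P(not a 2) = 48/52 = 12/13
P(none in 4 draws) = (12/13)^4 = 20736/28561
P(≥1 2) = 1 - 20736/28561 = 7825/28561

P = 7825/28561 ≈ 27.40%


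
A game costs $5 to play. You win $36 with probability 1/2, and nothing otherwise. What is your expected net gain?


E[gain] = (36-5)×1/2 + (-5)×1/2
= 31/2 - 5/2 = 13

Expected net gain = $13 ≈ $13.00


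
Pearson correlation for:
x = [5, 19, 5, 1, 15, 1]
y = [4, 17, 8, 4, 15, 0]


n=6, Σx=46, Σy=48, Σxy=612, Σx²=638, Σy²=610
r = (6×612 - 46×48)/√((6×638 - 46²)(6×610 - 48²))
= 1464/√(1712×1356) = 1464/√2321472 ≈ 1464/1523.6378 ≈ 0.9609

r ≈ 0.9609


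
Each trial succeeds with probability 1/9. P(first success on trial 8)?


Geometric: P(X=8) = (1-p)^(k-1)×p = (8/9)^7×1/9 = 2097152/43046721

P(X=8) = 2097152/43046721 ≈ 4.87%


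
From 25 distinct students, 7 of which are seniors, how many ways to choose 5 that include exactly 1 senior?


Choose 1 of the 7 seniors and 4 of the other 18 students:
C(7,1)×C(18,4) = 7×3060 = 21420

21420


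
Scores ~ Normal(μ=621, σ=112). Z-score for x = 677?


z = (x - μ)/σ = (677 - 621)/112 = 0.5

z = 0.5


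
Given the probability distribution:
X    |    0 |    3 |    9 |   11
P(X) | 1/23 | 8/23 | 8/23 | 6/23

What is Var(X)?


E[X] = 162/23
E[X²] = 1446/23
Var(X) = E[X²] - (E[X])² = 1446/23 - 26244/529 = 7014/529

Var(X) = 7014/529 ≈ 13.2590


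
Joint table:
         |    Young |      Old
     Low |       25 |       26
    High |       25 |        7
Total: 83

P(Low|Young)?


P(Low|Young) = 25/(25+25) = 25/50 = 1/2

P = 1/2 ≈ 50.00%


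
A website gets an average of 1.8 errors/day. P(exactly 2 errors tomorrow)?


Poisson(λ=1.8): P(X=2) = e^(-λ)×λ^k/k!
= e^(-1.8) × 1.8^2 / 2!
≈ 0.1652988882 × 3.24 / 2 ≈ 0.267784

P(X=2) ≈ 0.267784 ≈ 26.78%


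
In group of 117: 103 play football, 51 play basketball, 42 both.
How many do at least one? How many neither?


|A∪B| = 103+51-42 = 112
Neither = 117-112 = 5

At least one: 112; Neither: 5


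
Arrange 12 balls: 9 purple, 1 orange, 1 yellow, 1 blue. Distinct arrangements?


12!/(9!×1!×1!×1!) = 1320

1320


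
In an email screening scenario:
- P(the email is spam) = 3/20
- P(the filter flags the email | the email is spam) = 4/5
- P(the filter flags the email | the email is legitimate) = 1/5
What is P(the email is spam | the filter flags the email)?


Using Bayes' theorem:
P(A|B) = P(B|A)·P(A) / P(B)

P(the filter flags the email) = 4/5 × 3/20 + 1/5 × 17/20
= 3/25 + 17/100 = 29/100

P(the email is spam|the filter flags the email) = (3/25) / (29/100) = 12/29

P(the email is spam|the filter flags the email) = 12/29 ≈ 41.38%


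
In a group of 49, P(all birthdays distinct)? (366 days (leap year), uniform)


P(all different) = Π(366-i)/366 for i=0..48
= (366/366)×(365/366)×...×(318/366)
= 0.034553

P ≈ 0.0346 ≈ 3.46%


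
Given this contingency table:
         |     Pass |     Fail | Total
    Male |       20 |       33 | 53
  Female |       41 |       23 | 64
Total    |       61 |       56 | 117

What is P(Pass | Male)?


P(Pass | Male) = 20/(20+33) = 20/53

P(Pass|Male) = 20/53 ≈ 37.74%


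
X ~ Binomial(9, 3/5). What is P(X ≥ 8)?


P(X ≥ 8) = Σ P(X=i) for i=8..9
P(X=8) = 118098/1953125
P(X=9) = 19683/1953125
Sum = 137781/1953125

P(X ≥ 8) = 137781/1953125 ≈ 7.05%


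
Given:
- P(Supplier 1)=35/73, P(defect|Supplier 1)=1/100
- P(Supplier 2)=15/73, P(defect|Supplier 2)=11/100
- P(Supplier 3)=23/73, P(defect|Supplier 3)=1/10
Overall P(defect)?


P(B) = Σ P(B|Aᵢ)×P(Aᵢ)
  1/100×35/73 = 7/1460
  11/100×15/73 = 33/1460
  1/10×23/73 = 23/730
Sum = 43/730

P(defect) = 43/730 ≈ 5.89%


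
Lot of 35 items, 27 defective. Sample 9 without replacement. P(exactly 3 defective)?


Hypergeometric: C(27,3)×C(8,6)/C(35,9)
= 2925×28/70607460 = 195/168113

P(X=3) = 195/168113 ≈ 0.12%


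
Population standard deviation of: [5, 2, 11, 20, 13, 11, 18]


Mean = 80/7
  (5-80/7)²=2025/49
  (2-80/7)²=4356/49
  (11-80/7)²=9/49
  (20-80/7)²=3600/49
  (13-80/7)²=121/49
  (11-80/7)²=9/49
  (18-80/7)²=2116/49
Σ(x-μ)² = 1748/7
σ² = (1748/7)/7 = 1748/49

σ = √(1748/49) ≈ 5.9727


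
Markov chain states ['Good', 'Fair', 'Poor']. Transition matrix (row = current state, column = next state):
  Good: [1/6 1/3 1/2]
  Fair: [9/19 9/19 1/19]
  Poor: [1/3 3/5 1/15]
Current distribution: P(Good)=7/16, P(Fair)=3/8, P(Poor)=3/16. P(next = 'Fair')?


P(next=Fair) = Σᵢ P(now=i)×P(i→Fair)
= 7/16×1/3 + 3/8×9/19 + 3/16×3/5
= 7/48 + 27/152 + 9/80 = 497/1140

P = 497/1140 ≈ 0.4360


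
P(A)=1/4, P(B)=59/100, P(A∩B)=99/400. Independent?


P(A)×P(B) = 59/400
P(A∩B) = 99/400
Not equal → NOT independent

No, not independent


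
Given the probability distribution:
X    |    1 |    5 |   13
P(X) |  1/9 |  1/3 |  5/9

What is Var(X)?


E[X] = 9
E[X²] = 307/3
Var(X) = E[X²] - (E[X])² = 307/3 - 81 = 64/3

Var(X) = 64/3 ≈ 21.3333


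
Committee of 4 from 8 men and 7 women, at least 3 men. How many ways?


Count by #men:
  3M,1W: C(8,3)×C(7,1)=392
  4M,0W: C(8,4)×C(7,0)=70
Total = 462

462


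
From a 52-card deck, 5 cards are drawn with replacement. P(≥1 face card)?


P(not a face card) = 40/52 = 10/13
P(none in 5 draws) = (10/13)^5 = 100000/371293
P(≥1 face card) = 1 - 100000/371293 = 271293/371293

P = 271293/371293 ≈ 73.07%


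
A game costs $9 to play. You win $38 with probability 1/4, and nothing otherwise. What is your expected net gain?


E[gain] = (38-9)×1/4 + (-9)×3/4
= 29/4 - 27/4 = 1/2

Expected net gain = $1/2 ≈ $0.50


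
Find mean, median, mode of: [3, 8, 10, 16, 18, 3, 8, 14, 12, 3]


Sorted: [3, 3, 3, 8, 8, 10, 12, 14, 16, 18]
Mean = 95/10 = 19/2
Median = 9
Freq: {3: 3, 8: 2, 10: 1, 16: 1, 18: 1, 14: 1, 12: 1}
Mode: [3]

Mean=19/2, Median=9, Mode=3


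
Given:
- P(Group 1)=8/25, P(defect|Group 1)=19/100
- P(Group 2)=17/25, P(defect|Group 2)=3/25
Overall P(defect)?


P(B) = Σ P(B|Aᵢ)×P(Aᵢ)
  19/100×8/25 = 38/625
  3/25×17/25 = 51/625
Sum = 89/625

P(defect) = 89/625 ≈ 14.24%


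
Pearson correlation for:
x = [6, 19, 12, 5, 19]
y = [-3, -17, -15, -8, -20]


n=5, Σx=61, Σy=-63, Σxy=-941, Σx²=927, Σy²=987
r = (5×(-941) - 61×(-63))/√((5×927 - 61²)(5×987 - (-63)²))
= -862/√(914×966) = -862/√882924 ≈ -862/939.6404 ≈ -0.9174

r ≈ -0.9174


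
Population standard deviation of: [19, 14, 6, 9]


Mean = 48/4 = 12
  (19-12)²=49
  (14-12)²=4
  (6-12)²=36
  (9-12)²=9
Σ(x-μ)² = 98
σ² = 98/4 = 49/2

σ = √(49/2) ≈ 4.9497


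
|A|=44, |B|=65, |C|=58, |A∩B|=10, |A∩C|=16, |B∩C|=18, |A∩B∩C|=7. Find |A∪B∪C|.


|A∪B∪C| = 44+65+58-10-16-18+7 = 130

|A∪B∪C| = 130


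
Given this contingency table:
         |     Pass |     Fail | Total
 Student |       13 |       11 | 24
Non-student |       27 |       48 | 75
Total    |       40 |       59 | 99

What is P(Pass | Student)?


P(Pass | Student) = 13/(13+11) = 13/24

P(Pass|Student) = 13/24 ≈ 54.17%


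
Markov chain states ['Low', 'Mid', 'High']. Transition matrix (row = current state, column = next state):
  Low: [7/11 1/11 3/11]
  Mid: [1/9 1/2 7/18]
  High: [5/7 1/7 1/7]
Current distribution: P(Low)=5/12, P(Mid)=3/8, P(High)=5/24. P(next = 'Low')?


P(next=Low) = Σᵢ P(now=i)×P(i→Low)
= 5/12×7/11 + 3/8×1/9 + 5/24×5/7
= 35/132 + 1/24 + 25/168 = 421/924

P = 421/924 ≈ 0.4556


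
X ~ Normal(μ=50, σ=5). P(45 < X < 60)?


z₁=(45-50)/5=-1.0, z₂=(60-50)/5=2.0
P = Φ(2.0) - Φ(-1.0) = 0.977250 - 0.158655 = 0.818595 ≈ 0.8186

P(45 < X < 60) ≈ 0.8186


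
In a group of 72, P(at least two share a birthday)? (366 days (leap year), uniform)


P(all different) = Π(366-i)/366 for i=0..71
= 0.000559
P(match) = 1 - 0.000559 = 0.999441

P ≈ 0.9994 ≈ 99.94%


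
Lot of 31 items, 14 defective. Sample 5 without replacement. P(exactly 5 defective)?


Hypergeometric: C(14,5)×C(17,0)/C(31,5)
= 2002×1/169911 = 286/24273

P(X=5) = 286/24273 ≈ 1.18%


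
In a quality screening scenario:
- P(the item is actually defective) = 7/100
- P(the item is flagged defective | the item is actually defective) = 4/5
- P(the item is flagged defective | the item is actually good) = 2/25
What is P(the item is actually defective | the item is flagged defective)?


Using Bayes' theorem:
P(A|B) = P(B|A)·P(A) / P(B)

P(the item is flagged defective) = 4/5 × 7/100 + 2/25 × 93/100
= 7/125 + 93/1250 = 163/1250

P(the item is actually defective|the item is flagged defective) = (7/125) / (163/1250) = 70/163

P(the item is actually defective|the item is flagged defective) = 70/163 ≈ 42.94%


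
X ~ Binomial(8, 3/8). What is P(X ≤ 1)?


P(X ≤ 1) = Σ P(X=i) for i=0..1
P(X=0) = 390625/16777216
P(X=1) = 234375/2097152
Sum = 2265625/16777216

P(X ≤ 1) = 2265625/16777216 ≈ 13.50%


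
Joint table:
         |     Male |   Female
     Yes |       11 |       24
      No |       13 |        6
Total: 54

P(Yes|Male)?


P(Yes|Male) = 11/(11+13) = 11/24

P = 11/24 ≈ 45.83%


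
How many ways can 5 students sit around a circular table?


Circular arrangements of 5 distinct objects: fix one position to break rotational symmetry.
(n-1)! = 4! = 24

24


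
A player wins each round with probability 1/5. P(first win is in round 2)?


Geometric: P(X=2) = (1-p)^(k-1)×p = (4/5)^1×1/5 = 4/25

P(X=2) = 4/25 ≈ 16.00%


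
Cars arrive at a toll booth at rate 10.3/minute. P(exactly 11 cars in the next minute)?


Poisson(λ=10.3): P(X=11) = e^(-λ)×λ^k/k!
= e^(-10.3) × 10.3^11 / 11!
≈ 3.363309519e-05 × 138423387072 / 39916800 ≈ 0.116633

P(X=11) ≈ 0.116633 ≈ 11.66%


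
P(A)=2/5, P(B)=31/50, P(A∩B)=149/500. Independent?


P(A)×P(B) = 31/125
P(A∩B) = 149/500
Not equal → NOT independent

No, not independent
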